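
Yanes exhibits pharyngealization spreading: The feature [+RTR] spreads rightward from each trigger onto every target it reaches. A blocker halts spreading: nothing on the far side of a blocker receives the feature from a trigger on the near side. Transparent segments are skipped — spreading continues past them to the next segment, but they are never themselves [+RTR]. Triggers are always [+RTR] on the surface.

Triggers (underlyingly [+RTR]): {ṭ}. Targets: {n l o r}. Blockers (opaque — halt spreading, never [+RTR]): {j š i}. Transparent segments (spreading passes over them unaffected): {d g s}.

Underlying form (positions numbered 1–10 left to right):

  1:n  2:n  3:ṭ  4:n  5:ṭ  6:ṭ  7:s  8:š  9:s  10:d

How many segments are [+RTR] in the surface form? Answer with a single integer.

From /ṭ/ at 3 rightward: 4 /n/ → [+RTR]; 5 /ṭ/ is itself a trigger — this domain ends here.
From /ṭ/ at 5 rightward: 6 /ṭ/ is itself a trigger — this domain ends here.
From /ṭ/ at 6 rightward: 7 /s/ transparent; 8 /š/ blocks.
Targets with no active source: positions 1 2 stay [-emphatic].
[+RTR] positions on the surface: 3 4 5 6.

4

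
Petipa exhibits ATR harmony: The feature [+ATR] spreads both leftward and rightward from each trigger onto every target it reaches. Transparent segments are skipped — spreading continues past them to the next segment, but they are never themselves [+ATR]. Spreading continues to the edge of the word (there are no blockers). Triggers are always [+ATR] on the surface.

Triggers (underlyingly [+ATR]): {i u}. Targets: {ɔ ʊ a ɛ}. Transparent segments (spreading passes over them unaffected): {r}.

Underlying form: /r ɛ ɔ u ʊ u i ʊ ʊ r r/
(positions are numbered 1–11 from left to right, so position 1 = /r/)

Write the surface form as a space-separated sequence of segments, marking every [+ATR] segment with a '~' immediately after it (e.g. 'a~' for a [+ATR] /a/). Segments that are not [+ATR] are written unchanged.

r ɛ~ ɔ~ u~ ʊ~ u~ i~ ʊ~ ʊ~ r r

From /u/ at 4 rightward: 5 /ʊ/ → [+ATR]; 6 /u/ is itself a trigger — this domain ends here.
From /u/ at 4 leftward: 3 /ɔ/ → [+ATR]; 2 /ɛ/ → [+ATR]; 1 /r/ transparent; word edge.
From /u/ at 6 rightward: 7 /i/ is itself a trigger — this domain ends here.
From /u/ at 6 leftward: 5 /ʊ/ → [+ATR]; 4 /u/ is itself a trigger — this domain ends here.
From /i/ at 7 rightward: 8 /ʊ/ → [+ATR]; 9 /ʊ/ → [+ATR]; 10 /r/ transparent; 11 /r/ transparent; word edge.
From /i/ at 7 leftward: 6 /u/ is itself a trigger — this domain ends here.
[+ATR] positions on the surface: 2 3 4 5 6 7 8 9.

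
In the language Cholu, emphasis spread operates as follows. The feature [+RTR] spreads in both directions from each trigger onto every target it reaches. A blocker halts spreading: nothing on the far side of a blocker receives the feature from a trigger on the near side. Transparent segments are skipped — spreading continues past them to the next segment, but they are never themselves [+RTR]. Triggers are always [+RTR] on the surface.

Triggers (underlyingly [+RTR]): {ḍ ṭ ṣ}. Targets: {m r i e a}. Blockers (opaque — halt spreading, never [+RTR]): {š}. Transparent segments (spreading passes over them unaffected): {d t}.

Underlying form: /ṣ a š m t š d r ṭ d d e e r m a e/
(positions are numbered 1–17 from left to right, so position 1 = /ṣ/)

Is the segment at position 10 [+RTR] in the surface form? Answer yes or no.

no

From /ṣ/ at 1 rightward: 2 /a/ → [+RTR]; 3 /š/ blocks.
From /ṣ/ at 1 leftward: word edge.
From /ṭ/ at 9 rightward: 10 /d/ transparent; 11 /d/ transparent; 12 /e/ → [+RTR]; 13 /e/ → [+RTR]; 14 /r/ → [+RTR]; 15 /m/ → [+RTR]; 16 /a/ → [+RTR]; 17 /e/ → [+RTR]; word edge.
From /ṭ/ at 9 leftward: 8 /r/ → [+RTR]; 7 /d/ transparent; 6 /š/ blocks.
Target with no active source: position 4 stays [-emphatic].
[+RTR] positions on the surface: 1 2 8 9 12 13 14 15 16 17.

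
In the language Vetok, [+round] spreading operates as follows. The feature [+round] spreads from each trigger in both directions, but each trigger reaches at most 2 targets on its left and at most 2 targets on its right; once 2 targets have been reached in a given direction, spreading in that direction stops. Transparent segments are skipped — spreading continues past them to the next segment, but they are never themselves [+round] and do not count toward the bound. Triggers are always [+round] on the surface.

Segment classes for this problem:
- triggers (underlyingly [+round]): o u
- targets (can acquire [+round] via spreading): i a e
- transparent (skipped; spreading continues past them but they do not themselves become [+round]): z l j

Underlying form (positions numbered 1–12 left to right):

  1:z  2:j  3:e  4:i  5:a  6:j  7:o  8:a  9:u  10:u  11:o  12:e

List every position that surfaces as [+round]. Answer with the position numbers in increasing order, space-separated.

4 5 7 8 9 10 11 12

From /o/ at 7 rightward: 8 /a/ → [+round]; 9 /u/ is itself a trigger — this domain ends here.
From /o/ at 7 leftward: 6 /j/ transparent; 5 /a/ → [+round]; 4 /i/ → [+round]; bound reached.
From /u/ at 9 rightward: 10 /u/ is itself a trigger — this domain ends here.
From /u/ at 9 leftward: 8 /a/ → [+round]; 7 /o/ is itself a trigger — this domain ends here.
From /u/ at 10 rightward: 11 /o/ is itself a trigger — this domain ends here.
From /u/ at 10 leftward: 9 /u/ is itself a trigger — this domain ends here.
From /o/ at 11 rightward: 12 /e/ → [+round]; word edge.
From /o/ at 11 leftward: 10 /u/ is itself a trigger — this domain ends here.
Target with no active source: position 3 stays [-round].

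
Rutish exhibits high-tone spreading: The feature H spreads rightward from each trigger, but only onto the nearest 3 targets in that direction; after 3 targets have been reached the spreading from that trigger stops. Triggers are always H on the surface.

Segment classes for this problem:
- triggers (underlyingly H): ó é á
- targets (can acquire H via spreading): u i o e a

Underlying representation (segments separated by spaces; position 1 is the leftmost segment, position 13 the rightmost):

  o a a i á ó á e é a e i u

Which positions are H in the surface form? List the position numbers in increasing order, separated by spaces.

From /á/ at 5 rightward: 6 /ó/ is itself a trigger — this domain ends here.
From /ó/ at 6 rightward: 7 /á/ is itself a trigger — this domain ends here.
From /á/ at 7 rightward: 8 /e/ → H; 9 /é/ is itself a trigger — this domain ends here.
From /é/ at 9 rightward: 10 /a/ → H; 11 /e/ → H; 12 /i/ → H; bound reached.
Targets with no active source: positions 1 2 3 4 13 stay [-high tone].

5 6 7 8 9 10 11 12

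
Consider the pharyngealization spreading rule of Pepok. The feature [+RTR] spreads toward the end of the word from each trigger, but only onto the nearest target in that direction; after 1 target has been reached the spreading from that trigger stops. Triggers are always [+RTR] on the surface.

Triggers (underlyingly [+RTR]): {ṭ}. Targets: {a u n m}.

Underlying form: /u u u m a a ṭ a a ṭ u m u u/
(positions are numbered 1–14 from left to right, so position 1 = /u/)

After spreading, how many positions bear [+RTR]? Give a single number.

From /ṭ/ at 7 rightward: 8 /a/ → [+RTR]; bound reached.
From /ṭ/ at 10 rightward: 11 /u/ → [+RTR]; bound reached.
Targets with no active source: positions 1 2 3 4 5 6 9 12 13 14 stay [-emphatic].
[+RTR] positions on the surface: 7 8 10 11.

4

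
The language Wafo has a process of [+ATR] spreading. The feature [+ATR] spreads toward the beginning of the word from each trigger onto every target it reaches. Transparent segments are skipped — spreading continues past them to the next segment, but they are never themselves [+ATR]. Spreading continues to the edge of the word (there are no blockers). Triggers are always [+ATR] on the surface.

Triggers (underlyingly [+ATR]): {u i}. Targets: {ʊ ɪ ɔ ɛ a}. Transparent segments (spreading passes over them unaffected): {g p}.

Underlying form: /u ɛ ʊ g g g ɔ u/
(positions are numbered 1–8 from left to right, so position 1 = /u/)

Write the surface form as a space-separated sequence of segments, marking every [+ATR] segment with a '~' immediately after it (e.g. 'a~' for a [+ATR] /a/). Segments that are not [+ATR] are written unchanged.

u~ ɛ~ ʊ~ g g g ɔ~ u~

From /u/ at 1 leftward: word edge.
From /u/ at 8 leftward: 7 /ɔ/ → [+ATR]; 6 /g/ transparent; 5 /g/ transparent; 4 /g/ transparent; 3 /ʊ/ → [+ATR]; 2 /ɛ/ → [+ATR]; 1 /u/ is itself a trigger — this domain ends here.
[+ATR] positions on the surface: 1 2 3 7 8.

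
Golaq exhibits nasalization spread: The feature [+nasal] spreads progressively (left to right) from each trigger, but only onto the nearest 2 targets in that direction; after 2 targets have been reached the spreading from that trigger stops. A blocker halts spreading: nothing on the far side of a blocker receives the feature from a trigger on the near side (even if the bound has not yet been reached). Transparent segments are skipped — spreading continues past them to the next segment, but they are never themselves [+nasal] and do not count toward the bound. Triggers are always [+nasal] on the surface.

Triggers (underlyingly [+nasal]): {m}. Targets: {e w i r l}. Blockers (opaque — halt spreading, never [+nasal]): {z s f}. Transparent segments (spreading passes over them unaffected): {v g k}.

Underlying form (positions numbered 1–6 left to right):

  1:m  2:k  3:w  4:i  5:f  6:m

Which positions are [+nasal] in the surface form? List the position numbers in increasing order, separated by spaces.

1 3 4 6

From /m/ at 1 rightward: 2 /k/ transparent; 3 /w/ → [+nasal]; 4 /i/ → [+nasal]; bound reached.
From /m/ at 6 rightward: word edge.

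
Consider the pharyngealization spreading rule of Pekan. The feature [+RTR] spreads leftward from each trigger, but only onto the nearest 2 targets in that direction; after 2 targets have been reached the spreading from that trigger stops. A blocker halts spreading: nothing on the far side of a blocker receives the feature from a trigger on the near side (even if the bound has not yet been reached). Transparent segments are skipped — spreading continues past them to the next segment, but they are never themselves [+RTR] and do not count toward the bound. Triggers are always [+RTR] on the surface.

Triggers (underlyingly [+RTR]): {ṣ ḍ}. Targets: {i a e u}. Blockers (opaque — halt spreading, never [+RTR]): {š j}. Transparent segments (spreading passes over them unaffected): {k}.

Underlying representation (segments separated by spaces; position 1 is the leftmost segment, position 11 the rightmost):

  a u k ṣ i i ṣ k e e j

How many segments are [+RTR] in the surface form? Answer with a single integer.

6

From /ṣ/ at 4 leftward: 3 /k/ transparent; 2 /u/ → [+RTR]; 1 /a/ → [+RTR]; bound reached.
From /ṣ/ at 7 leftward: 6 /i/ → [+RTR]; 5 /i/ → [+RTR]; bound reached.
Targets with no active source: positions 9 10 stay [-emphatic].
[+RTR] positions on the surface: 1 2 4 5 6 7.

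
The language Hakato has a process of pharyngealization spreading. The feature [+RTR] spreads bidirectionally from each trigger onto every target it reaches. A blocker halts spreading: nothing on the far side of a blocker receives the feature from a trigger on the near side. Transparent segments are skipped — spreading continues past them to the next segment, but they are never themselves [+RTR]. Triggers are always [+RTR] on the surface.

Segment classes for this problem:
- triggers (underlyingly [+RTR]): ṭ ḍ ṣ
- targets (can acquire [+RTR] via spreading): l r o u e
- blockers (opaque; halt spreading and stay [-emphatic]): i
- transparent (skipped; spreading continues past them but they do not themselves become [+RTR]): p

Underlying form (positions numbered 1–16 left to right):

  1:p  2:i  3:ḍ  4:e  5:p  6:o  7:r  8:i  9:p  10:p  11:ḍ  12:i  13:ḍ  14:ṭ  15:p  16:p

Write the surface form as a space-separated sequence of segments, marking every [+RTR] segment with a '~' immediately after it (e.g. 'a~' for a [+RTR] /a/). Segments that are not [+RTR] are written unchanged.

p i ḍ~ e~ p o~ r~ i p p ḍ~ i ḍ~ ṭ~ p p

From /ḍ/ at 3 rightward: 4 /e/ → [+RTR]; 5 /p/ transparent; 6 /o/ → [+RTR]; 7 /r/ → [+RTR]; 8 /i/ blocks.
From /ḍ/ at 3 leftward: 2 /i/ blocks.
From /ḍ/ at 11 rightward: 12 /i/ blocks.
From /ḍ/ at 11 leftward: 10 /p/ transparent; 9 /p/ transparent; 8 /i/ blocks.
From /ḍ/ at 13 rightward: 14 /ṭ/ is itself a trigger — this domain ends here.
From /ḍ/ at 13 leftward: 12 /i/ blocks.
From /ṭ/ at 14 rightward: 15 /p/ transparent; 16 /p/ transparent; word edge.
From /ṭ/ at 14 leftward: 13 /ḍ/ is itself a trigger — this domain ends here.
[+RTR] positions on the surface: 3 4 6 7 11 13 14.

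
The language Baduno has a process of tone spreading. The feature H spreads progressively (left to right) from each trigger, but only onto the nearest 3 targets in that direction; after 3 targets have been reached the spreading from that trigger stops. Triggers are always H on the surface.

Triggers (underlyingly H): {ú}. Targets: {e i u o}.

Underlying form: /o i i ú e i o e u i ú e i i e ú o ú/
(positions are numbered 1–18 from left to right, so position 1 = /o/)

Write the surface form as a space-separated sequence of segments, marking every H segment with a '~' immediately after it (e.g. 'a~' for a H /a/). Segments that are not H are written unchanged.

From /ú/ at 4 rightward: 5 /e/ → H; 6 /i/ → H; 7 /o/ → H; bound reached.
From /ú/ at 11 rightward: 12 /e/ → H; 13 /i/ → H; 14 /i/ → H; bound reached.
From /ú/ at 16 rightward: 17 /o/ → H; 18 /ú/ is itself a trigger — this domain ends here.
From /ú/ at 18 rightward: word edge.
Targets with no active source: positions 1 2 3 8 9 10 15 stay [-high tone].
H positions on the surface: 4 5 6 7 11 12 13 14 16 17 18.

o i i ú~ e~ i~ o~ e u i ú~ e~ i~ i~ e ú~ o~ ú~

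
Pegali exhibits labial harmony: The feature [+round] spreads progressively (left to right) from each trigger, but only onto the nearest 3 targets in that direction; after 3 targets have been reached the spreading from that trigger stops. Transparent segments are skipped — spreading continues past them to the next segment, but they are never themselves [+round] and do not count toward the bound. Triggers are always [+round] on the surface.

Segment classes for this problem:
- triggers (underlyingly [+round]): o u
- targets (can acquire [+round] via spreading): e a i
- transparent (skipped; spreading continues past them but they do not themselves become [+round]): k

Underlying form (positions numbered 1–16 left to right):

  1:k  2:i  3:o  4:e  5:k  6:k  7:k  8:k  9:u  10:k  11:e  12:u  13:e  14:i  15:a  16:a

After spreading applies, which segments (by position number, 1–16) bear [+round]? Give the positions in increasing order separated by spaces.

3 4 9 11 12 13 14 15

From /o/ at 3 rightward: 4 /e/ → [+round]; 5 /k/ transparent; 6 /k/ transparent; 7 /k/ transparent; 8 /k/ transparent; 9 /u/ is itself a trigger — this domain ends here.
From /u/ at 9 rightward: 10 /k/ transparent; 11 /e/ → [+round]; 12 /u/ is itself a trigger — this domain ends here.
From /u/ at 12 rightward: 13 /e/ → [+round]; 14 /i/ → [+round]; 15 /a/ → [+round]; bound reached.
Targets with no active source: positions 2 16 stay [-round].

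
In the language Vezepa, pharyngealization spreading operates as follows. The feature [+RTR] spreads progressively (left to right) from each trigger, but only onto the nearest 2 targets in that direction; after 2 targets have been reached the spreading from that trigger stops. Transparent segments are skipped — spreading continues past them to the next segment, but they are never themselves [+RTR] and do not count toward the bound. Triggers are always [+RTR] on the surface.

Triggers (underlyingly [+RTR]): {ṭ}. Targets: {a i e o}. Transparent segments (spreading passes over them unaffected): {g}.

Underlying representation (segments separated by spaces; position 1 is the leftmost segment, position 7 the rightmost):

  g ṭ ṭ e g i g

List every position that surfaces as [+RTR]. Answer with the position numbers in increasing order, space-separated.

From /ṭ/ at 2 rightward: 3 /ṭ/ is itself a trigger — this domain ends here.
From /ṭ/ at 3 rightward: 4 /e/ → [+RTR]; 5 /g/ transparent; 6 /i/ → [+RTR]; bound reached.

2 3 4 6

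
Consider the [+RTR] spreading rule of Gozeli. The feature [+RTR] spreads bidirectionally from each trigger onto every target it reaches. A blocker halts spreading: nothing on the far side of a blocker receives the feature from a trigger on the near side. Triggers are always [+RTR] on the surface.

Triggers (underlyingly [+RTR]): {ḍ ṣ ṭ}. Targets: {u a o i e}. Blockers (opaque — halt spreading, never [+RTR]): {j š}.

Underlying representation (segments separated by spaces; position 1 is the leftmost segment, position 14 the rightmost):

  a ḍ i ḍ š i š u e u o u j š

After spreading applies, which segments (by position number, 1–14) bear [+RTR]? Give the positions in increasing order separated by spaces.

From /ḍ/ at 2 rightward: 3 /i/ → [+RTR]; 4 /ḍ/ is itself a trigger — this domain ends here.
From /ḍ/ at 2 leftward: 1 /a/ → [+RTR]; word edge.
From /ḍ/ at 4 rightward: 5 /š/ blocks.
From /ḍ/ at 4 leftward: 3 /i/ → [+RTR]; 2 /ḍ/ is itself a trigger — this domain ends here.
Targets with no active source: positions 6 8 9 10 11 12 stay [-emphatic].

1 2 3 4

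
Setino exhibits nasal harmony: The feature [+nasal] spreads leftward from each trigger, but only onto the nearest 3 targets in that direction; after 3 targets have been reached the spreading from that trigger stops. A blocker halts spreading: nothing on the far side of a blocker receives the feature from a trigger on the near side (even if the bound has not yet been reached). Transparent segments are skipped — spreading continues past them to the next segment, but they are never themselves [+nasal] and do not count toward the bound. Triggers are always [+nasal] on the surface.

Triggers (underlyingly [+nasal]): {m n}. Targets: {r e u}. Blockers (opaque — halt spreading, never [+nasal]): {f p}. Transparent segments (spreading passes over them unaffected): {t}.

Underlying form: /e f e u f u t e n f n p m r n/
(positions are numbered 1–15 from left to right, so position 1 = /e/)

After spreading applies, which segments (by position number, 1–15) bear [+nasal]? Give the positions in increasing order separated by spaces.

6 8 9 11 13 14 15

From /n/ at 9 leftward: 8 /e/ → [+nasal]; 7 /t/ transparent; 6 /u/ → [+nasal]; 5 /f/ blocks.
From /n/ at 11 leftward: 10 /f/ blocks.
From /m/ at 13 leftward: 12 /p/ blocks.
From /n/ at 15 leftward: 14 /r/ → [+nasal]; 13 /m/ is itself a trigger — this domain ends here.
Targets with no active source: positions 1 3 4 stay [-nasal].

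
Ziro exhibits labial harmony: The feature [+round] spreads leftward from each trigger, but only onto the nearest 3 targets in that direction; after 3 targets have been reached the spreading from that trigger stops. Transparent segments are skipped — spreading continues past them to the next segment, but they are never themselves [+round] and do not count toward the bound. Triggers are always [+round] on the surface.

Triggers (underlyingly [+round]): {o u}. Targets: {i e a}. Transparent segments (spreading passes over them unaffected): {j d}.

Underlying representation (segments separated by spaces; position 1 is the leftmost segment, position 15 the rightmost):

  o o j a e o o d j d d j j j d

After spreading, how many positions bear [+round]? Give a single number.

6

From /o/ at 1 leftward: word edge.
From /o/ at 2 leftward: 1 /o/ is itself a trigger — this domain ends here.
From /o/ at 6 leftward: 5 /e/ → [+round]; 4 /a/ → [+round]; 3 /j/ transparent; 2 /o/ is itself a trigger — this domain ends here.
From /o/ at 7 leftward: 6 /o/ is itself a trigger — this domain ends here.
[+round] positions on the surface: 1 2 4 5 6 7.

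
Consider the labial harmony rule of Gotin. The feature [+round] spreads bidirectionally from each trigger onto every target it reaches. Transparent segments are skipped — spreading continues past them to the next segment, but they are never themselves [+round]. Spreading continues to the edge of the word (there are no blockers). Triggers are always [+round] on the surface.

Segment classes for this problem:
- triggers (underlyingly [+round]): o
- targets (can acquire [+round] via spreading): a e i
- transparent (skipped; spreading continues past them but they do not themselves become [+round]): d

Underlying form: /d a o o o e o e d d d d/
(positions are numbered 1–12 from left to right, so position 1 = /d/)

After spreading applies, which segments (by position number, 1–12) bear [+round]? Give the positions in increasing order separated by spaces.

2 3 4 5 6 7 8

From /o/ at 3 rightward: 4 /o/ is itself a trigger — this domain ends here.
From /o/ at 3 leftward: 2 /a/ → [+round]; 1 /d/ transparent; word edge.
From /o/ at 4 rightward: 5 /o/ is itself a trigger — this domain ends here.
From /o/ at 4 leftward: 3 /o/ is itself a trigger — this domain ends here.
From /o/ at 5 rightward: 6 /e/ → [+round]; 7 /o/ is itself a trigger — this domain ends here.
From /o/ at 5 leftward: 4 /o/ is itself a trigger — this domain ends here.
From /o/ at 7 rightward: 8 /e/ → [+round]; 9 /d/ transparent; 10 /d/ transparent; 11 /d/ transparent; 12 /d/ transparent; word edge.
From /o/ at 7 leftward: 6 /e/ → [+round]; 5 /o/ is itself a trigger — this domain ends here.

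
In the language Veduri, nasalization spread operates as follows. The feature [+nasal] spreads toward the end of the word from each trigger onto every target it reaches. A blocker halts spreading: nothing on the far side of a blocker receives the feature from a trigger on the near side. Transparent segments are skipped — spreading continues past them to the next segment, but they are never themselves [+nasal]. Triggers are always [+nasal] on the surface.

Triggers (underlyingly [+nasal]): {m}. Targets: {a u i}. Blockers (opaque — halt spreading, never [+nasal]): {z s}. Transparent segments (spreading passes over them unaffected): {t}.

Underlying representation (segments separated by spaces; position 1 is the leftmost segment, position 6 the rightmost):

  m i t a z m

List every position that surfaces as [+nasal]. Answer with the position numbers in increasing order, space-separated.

From /m/ at 1 rightward: 2 /i/ → [+nasal]; 3 /t/ transparent; 4 /a/ → [+nasal]; 5 /z/ blocks.
From /m/ at 6 rightward: word edge.

1 2 4 6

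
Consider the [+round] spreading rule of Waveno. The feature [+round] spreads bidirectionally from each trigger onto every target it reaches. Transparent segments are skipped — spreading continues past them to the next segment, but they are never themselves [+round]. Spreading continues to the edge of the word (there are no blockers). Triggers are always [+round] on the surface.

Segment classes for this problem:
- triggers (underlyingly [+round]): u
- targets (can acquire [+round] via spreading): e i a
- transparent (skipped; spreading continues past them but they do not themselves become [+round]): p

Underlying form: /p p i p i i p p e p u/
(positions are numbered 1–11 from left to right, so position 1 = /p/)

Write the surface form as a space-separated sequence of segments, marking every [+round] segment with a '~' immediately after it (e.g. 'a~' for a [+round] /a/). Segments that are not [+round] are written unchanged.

From /u/ at 11 rightward: word edge.
From /u/ at 11 leftward: 10 /p/ transparent; 9 /e/ → [+round]; 8 /p/ transparent; 7 /p/ transparent; 6 /i/ → [+round]; 5 /i/ → [+round]; 4 /p/ transparent; 3 /i/ → [+round]; 2 /p/ transparent; 1 /p/ transparent; word edge.
[+round] positions on the surface: 3 5 6 9 11.

p p i~ p i~ i~ p p e~ p u~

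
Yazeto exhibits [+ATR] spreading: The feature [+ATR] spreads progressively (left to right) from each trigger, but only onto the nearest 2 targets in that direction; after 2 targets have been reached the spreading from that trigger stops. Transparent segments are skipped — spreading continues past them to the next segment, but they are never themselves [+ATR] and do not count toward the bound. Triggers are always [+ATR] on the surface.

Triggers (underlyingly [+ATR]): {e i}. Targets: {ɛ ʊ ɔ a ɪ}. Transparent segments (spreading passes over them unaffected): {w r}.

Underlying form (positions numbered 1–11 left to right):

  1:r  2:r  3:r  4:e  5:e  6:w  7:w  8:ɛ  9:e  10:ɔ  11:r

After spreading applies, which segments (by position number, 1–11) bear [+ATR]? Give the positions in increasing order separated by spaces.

4 5 8 9 10

From /e/ at 4 rightward: 5 /e/ is itself a trigger — this domain ends here.
From /e/ at 5 rightward: 6 /w/ transparent; 7 /w/ transparent; 8 /ɛ/ → [+ATR]; 9 /e/ is itself a trigger — this domain ends here.
From /e/ at 9 rightward: 10 /ɔ/ → [+ATR]; 11 /r/ transparent; word edge.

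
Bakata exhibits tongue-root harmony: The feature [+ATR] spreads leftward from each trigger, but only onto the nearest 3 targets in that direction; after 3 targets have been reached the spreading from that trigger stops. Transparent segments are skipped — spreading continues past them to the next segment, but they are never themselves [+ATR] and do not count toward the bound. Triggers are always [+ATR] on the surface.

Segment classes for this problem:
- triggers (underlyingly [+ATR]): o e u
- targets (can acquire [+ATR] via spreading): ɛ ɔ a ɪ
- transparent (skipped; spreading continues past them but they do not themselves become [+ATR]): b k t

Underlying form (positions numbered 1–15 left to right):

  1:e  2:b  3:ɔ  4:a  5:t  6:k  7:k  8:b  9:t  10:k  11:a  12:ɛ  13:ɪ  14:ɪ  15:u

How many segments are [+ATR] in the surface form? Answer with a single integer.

From /e/ at 1 leftward: word edge.
From /u/ at 15 leftward: 14 /ɪ/ → [+ATR]; 13 /ɪ/ → [+ATR]; 12 /ɛ/ → [+ATR]; bound reached.
Targets with no active source: positions 3 4 11 stay [-ATR].
[+ATR] positions on the surface: 1 12 13 14 15.

5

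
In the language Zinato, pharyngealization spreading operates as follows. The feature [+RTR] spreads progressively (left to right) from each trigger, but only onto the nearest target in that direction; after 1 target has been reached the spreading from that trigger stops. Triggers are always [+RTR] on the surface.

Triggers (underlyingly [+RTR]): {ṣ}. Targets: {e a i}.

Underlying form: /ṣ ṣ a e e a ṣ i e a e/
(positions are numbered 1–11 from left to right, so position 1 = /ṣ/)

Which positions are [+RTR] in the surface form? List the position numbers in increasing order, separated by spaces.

1 2 3 7 8

From /ṣ/ at 1 rightward: 2 /ṣ/ is itself a trigger — this domain ends here.
From /ṣ/ at 2 rightward: 3 /a/ → [+RTR]; bound reached.
From /ṣ/ at 7 rightward: 8 /i/ → [+RTR]; bound reached.
Targets with no active source: positions 4 5 6 9 10 11 stay [-emphatic].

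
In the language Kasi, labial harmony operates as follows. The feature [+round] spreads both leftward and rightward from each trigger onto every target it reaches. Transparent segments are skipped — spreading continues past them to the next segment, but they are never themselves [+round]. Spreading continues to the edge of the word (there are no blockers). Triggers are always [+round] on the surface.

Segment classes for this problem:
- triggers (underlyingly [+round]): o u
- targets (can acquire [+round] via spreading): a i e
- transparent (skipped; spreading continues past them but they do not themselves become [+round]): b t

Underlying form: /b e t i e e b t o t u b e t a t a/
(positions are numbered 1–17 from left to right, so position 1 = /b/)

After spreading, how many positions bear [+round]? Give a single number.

9

From /o/ at 9 rightward: 10 /t/ transparent; 11 /u/ is itself a trigger — this domain ends here.
From /o/ at 9 leftward: 8 /t/ transparent; 7 /b/ transparent; 6 /e/ → [+round]; 5 /e/ → [+round]; 4 /i/ → [+round]; 3 /t/ transparent; 2 /e/ → [+round]; 1 /b/ transparent; word edge.
From /u/ at 11 rightward: 12 /b/ transparent; 13 /e/ → [+round]; 14 /t/ transparent; 15 /a/ → [+round]; 16 /t/ transparent; 17 /a/ → [+round]; word edge.
From /u/ at 11 leftward: 10 /t/ transparent; 9 /o/ is itself a trigger — this domain ends here.
[+round] positions on the surface: 2 4 5 6 9 11 13 15 17.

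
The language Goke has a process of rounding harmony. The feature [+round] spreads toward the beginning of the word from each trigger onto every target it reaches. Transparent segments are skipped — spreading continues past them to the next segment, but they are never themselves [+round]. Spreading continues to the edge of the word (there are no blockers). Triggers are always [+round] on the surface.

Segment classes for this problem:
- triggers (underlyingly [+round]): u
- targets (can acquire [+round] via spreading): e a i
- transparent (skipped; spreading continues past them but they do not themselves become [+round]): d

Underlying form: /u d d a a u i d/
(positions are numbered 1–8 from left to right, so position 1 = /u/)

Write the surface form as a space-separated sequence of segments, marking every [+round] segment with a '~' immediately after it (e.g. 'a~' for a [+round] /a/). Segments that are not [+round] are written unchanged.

u~ d d a~ a~ u~ i d

From /u/ at 1 leftward: word edge.
From /u/ at 6 leftward: 5 /a/ → [+round]; 4 /a/ → [+round]; 3 /d/ transparent; 2 /d/ transparent; 1 /u/ is itself a trigger — this domain ends here.
Target with no active source: position 7 stays [-round].
[+round] positions on the surface: 1 4 5 6.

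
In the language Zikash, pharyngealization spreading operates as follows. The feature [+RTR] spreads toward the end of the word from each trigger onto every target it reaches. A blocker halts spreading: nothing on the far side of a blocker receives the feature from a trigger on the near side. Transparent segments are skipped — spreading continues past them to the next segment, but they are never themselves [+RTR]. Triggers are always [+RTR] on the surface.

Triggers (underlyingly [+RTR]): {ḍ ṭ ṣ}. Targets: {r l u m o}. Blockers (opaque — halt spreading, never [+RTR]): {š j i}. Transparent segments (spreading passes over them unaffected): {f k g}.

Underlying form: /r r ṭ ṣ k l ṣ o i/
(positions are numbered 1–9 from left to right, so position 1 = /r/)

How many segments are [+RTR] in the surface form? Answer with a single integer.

5

From /ṭ/ at 3 rightward: 4 /ṣ/ is itself a trigger — this domain ends here.
From /ṣ/ at 4 rightward: 5 /k/ transparent; 6 /l/ → [+RTR]; 7 /ṣ/ is itself a trigger — this domain ends here.
From /ṣ/ at 7 rightward: 8 /o/ → [+RTR]; 9 /i/ blocks.
Targets with no active source: positions 1 2 stay [-emphatic].
[+RTR] positions on the surface: 3 4 6 7 8.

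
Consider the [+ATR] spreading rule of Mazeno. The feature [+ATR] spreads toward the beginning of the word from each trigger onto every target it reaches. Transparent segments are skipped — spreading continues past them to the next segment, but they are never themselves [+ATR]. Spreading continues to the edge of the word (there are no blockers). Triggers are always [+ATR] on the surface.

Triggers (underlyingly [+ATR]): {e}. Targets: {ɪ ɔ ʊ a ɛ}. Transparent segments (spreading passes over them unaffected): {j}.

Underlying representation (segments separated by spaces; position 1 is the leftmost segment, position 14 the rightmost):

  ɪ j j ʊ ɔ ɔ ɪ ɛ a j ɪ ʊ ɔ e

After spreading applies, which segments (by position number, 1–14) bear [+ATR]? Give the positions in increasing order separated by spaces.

1 4 5 6 7 8 9 11 12 13 14

From /e/ at 14 leftward: 13 /ɔ/ → [+ATR]; 12 /ʊ/ → [+ATR]; 11 /ɪ/ → [+ATR]; 10 /j/ transparent; 9 /a/ → [+ATR]; 8 /ɛ/ → [+ATR]; 7 /ɪ/ → [+ATR]; 6 /ɔ/ → [+ATR]; 5 /ɔ/ → [+ATR]; 4 /ʊ/ → [+ATR]; 3 /j/ transparent; 2 /j/ transparent; 1 /ɪ/ → [+ATR]; word edge.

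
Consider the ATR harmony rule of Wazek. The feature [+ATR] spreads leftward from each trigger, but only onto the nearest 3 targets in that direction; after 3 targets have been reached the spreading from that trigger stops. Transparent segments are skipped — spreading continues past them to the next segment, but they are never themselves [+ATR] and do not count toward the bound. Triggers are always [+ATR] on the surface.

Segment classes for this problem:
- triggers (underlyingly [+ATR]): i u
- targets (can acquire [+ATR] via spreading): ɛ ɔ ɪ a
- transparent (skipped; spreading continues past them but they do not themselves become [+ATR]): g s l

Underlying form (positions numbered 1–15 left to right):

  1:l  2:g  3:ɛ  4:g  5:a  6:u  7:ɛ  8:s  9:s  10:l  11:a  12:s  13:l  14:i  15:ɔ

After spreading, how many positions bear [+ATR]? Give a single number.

From /u/ at 6 leftward: 5 /a/ → [+ATR]; 4 /g/ transparent; 3 /ɛ/ → [+ATR]; 2 /g/ transparent; 1 /l/ transparent; word edge.
From /i/ at 14 leftward: 13 /l/ transparent; 12 /s/ transparent; 11 /a/ → [+ATR]; 10 /l/ transparent; 9 /s/ transparent; 8 /s/ transparent; 7 /ɛ/ → [+ATR]; 6 /u/ is itself a trigger — this domain ends here.
Target with no active source: position 15 stays [-ATR].
[+ATR] positions on the surface: 3 5 6 7 11 14.

6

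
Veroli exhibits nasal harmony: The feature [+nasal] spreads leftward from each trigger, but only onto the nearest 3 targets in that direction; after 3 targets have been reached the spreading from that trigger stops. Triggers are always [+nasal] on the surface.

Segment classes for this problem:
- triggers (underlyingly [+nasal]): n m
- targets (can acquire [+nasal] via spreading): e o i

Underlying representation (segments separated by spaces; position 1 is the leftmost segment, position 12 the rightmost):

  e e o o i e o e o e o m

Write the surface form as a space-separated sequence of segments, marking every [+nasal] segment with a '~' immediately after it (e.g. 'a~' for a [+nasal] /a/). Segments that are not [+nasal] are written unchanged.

From /m/ at 12 leftward: 11 /o/ → [+nasal]; 10 /e/ → [+nasal]; 9 /o/ → [+nasal]; bound reached.
Targets with no active source: positions 1 2 3 4 5 6 7 8 stay [-nasal].
[+nasal] positions on the surface: 9 10 11 12.

e e o o i e o e o~ e~ o~ m~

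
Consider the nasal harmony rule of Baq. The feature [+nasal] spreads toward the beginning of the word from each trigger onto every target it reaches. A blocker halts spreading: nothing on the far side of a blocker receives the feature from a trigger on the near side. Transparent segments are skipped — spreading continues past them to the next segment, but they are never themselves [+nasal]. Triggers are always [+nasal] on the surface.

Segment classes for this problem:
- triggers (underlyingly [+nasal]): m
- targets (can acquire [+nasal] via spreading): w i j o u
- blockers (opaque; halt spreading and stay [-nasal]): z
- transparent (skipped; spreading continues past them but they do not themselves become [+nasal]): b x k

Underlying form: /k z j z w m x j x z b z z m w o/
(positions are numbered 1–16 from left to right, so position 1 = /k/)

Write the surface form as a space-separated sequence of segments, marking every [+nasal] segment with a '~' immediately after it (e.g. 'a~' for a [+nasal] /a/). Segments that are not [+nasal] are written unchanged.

k z j z w~ m~ x j x z b z z m~ w o

From /m/ at 6 leftward: 5 /w/ → [+nasal]; 4 /z/ blocks.
From /m/ at 14 leftward: 13 /z/ blocks.
Targets with no active source: positions 3 8 15 16 stay [-nasal].
[+nasal] positions on the surface: 5 6 14.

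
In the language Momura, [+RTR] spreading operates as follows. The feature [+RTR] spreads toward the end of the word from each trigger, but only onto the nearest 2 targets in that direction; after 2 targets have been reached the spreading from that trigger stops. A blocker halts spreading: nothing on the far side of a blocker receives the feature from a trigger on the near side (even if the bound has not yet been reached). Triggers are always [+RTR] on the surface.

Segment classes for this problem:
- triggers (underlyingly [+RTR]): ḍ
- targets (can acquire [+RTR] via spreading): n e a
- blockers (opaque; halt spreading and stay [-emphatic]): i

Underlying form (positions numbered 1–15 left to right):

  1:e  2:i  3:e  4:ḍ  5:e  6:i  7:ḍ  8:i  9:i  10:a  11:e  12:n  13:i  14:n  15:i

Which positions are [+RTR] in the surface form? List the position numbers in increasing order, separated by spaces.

From /ḍ/ at 4 rightward: 5 /e/ → [+RTR]; 6 /i/ blocks.
From /ḍ/ at 7 rightward: 8 /i/ blocks.
Targets with no active source: positions 1 3 10 11 12 14 stay [-emphatic].

4 5 7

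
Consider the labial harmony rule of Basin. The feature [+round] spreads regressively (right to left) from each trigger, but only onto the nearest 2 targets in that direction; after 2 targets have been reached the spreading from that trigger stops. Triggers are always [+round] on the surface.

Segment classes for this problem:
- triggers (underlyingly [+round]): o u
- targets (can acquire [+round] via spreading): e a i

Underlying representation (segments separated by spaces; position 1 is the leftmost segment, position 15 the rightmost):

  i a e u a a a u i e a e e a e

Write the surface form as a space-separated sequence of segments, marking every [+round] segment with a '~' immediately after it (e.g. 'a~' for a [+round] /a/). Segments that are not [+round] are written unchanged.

i a~ e~ u~ a a~ a~ u~ i e a e e a e

From /u/ at 4 leftward: 3 /e/ → [+round]; 2 /a/ → [+round]; bound reached.
From /u/ at 8 leftward: 7 /a/ → [+round]; 6 /a/ → [+round]; bound reached.
Targets with no active source: positions 1 5 9 10 11 12 13 14 15 stay [-round].
[+round] positions on the surface: 2 3 4 6 7 8.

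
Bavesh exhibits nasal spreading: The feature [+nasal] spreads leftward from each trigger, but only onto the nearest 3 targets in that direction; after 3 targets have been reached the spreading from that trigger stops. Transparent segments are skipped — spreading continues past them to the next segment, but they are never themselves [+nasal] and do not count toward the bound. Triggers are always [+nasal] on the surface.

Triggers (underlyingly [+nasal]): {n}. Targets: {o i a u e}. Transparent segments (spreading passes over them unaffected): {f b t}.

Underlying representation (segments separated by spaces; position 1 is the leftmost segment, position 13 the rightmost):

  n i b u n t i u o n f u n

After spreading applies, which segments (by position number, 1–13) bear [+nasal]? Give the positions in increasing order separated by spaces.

1 2 4 5 7 8 9 10 12 13

From /n/ at 1 leftward: word edge.
From /n/ at 5 leftward: 4 /u/ → [+nasal]; 3 /b/ transparent; 2 /i/ → [+nasal]; 1 /n/ is itself a trigger — this domain ends here.
From /n/ at 10 leftward: 9 /o/ → [+nasal]; 8 /u/ → [+nasal]; 7 /i/ → [+nasal]; bound reached.
From /n/ at 13 leftward: 12 /u/ → [+nasal]; 11 /f/ transparent; 10 /n/ is itself a trigger — this domain ends here.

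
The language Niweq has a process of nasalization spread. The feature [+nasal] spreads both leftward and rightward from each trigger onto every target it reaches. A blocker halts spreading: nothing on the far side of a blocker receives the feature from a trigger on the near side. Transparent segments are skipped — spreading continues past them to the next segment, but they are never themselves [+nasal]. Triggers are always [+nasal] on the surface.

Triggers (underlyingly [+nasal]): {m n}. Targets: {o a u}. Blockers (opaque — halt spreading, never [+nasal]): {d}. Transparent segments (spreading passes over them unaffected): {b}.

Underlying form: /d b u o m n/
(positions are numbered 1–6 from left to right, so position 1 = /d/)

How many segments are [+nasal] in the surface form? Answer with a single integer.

From /m/ at 5 rightward: 6 /n/ is itself a trigger — this domain ends here.
From /m/ at 5 leftward: 4 /o/ → [+nasal]; 3 /u/ → [+nasal]; 2 /b/ transparent; 1 /d/ blocks.
From /n/ at 6 rightward: word edge.
From /n/ at 6 leftward: 5 /m/ is itself a trigger — this domain ends here.
[+nasal] positions on the surface: 3 4 5 6.

4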